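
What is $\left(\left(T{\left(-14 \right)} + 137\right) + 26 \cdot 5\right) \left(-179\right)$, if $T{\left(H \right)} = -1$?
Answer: $-47614$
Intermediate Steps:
$\left(\left(T{\left(-14 \right)} + 137\right) + 26 \cdot 5\right) \left(-179\right) = \left(\left(-1 + 137\right) + 26 \cdot 5\right) \left(-179\right) = \left(136 + 130\right) \left(-179\right) = 266 \left(-179\right) = -47614$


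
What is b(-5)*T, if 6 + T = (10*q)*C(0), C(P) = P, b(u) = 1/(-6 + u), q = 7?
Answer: 6/11 ≈ 0.54545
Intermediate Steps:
T = -6 (T = -6 + (10*7)*0 = -6 + 70*0 = -6 + 0 = -6)
b(-5)*T = -6/(-6 - 5) = -6/(-11) = -1/11*(-6) = 6/11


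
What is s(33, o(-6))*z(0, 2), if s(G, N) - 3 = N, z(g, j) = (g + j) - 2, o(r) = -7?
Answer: 0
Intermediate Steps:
z(g, j) = -2 + g + j
s(G, N) = 3 + N
s(33, o(-6))*z(0, 2) = (3 - 7)*(-2 + 0 + 2) = -4*0 = 0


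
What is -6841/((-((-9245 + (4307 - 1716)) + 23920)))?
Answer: 6841/17266 ≈ 0.39621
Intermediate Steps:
-6841/((-((-9245 + (4307 - 1716)) + 23920))) = -6841/((-((-9245 + 2591) + 23920))) = -6841/((-(-6654 + 23920))) = -6841/((-1*17266)) = -6841/(-17266) = -6841*(-1)/17266 = -1*(-6841/17266) = 6841/17266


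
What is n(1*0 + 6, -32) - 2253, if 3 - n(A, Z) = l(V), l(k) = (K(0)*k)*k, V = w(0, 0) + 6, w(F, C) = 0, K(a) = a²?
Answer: -2250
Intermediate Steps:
V = 6 (V = 0 + 6 = 6)
l(k) = 0 (l(k) = (0²*k)*k = (0*k)*k = 0*k = 0)
n(A, Z) = 3 (n(A, Z) = 3 - 1*0 = 3 + 0 = 3)
n(1*0 + 6, -32) - 2253 = 3 - 2253 = -2250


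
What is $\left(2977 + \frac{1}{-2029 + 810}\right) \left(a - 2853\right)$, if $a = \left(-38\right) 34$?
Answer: $- \frac{15042047490}{1219} \approx -1.234 \cdot 10^{7}$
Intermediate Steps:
$a = -1292$
$\left(2977 + \frac{1}{-2029 + 810}\right) \left(a - 2853\right) = \left(2977 + \frac{1}{-2029 + 810}\right) \left(-1292 - 2853\right) = \left(2977 + \frac{1}{-1219}\right) \left(-4145\right) = \left(2977 - \frac{1}{1219}\right) \left(-4145\right) = \frac{3628962}{1219} \left(-4145\right) = - \frac{15042047490}{1219}$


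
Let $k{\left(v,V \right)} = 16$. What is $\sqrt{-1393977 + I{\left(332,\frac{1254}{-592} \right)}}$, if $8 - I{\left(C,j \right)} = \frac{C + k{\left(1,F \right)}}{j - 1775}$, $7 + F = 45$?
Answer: $\frac{i \sqrt{385717308170690185}}{526027} \approx 1180.7 i$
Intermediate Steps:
$F = 38$ ($F = -7 + 45 = 38$)
$I{\left(C,j \right)} = 8 - \frac{16 + C}{-1775 + j}$ ($I{\left(C,j \right)} = 8 - \frac{C + 16}{j - 1775} = 8 - \frac{16 + C}{-1775 + j}$)
$\sqrt{-1393977 + I{\left(332,\frac{1254}{-592} \right)}} = \sqrt{-1393977 + \frac{-14216 - 332 + 8 \frac{1254}{-592}}{-1775 + \frac{1254}{-592}}} = \sqrt{-1393977 + \frac{-14216 - 332 + 8 \cdot 1254 \left(- \frac{1}{592}\right)}{-1775 + 1254 \left(- \frac{1}{592}\right)}} = \sqrt{-1393977 + \frac{-14216 - 332 + 8 \left(- \frac{627}{296}\right)}{-1775 - \frac{627}{296}}} = \sqrt{-1393977 + \frac{-14216 - 332 - \frac{627}{37}}{- \frac{526027}{296}}} = \sqrt{-1393977 - - \frac{4311224}{526027}} = \sqrt{-1393977 + \frac{4311224}{526027}} = \sqrt{- \frac{733265228155}{526027}} = \frac{i \sqrt{385717308170690185}}{526027}$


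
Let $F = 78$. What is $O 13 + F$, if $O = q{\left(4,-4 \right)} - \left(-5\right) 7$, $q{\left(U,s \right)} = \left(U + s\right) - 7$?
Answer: $442$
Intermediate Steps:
$q{\left(U,s \right)} = -7 + U + s$
$O = 28$ ($O = \left(-7 + 4 - 4\right) - \left(-5\right) 7 = -7 - -35 = -7 + 35 = 28$)
$O 13 + F = 28 \cdot 13 + 78 = 364 + 78 = 442$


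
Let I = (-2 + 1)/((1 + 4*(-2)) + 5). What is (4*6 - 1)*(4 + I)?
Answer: 207/2 ≈ 103.50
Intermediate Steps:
I = 1/2 (I = -1/((1 - 8) + 5) = -1/(-7 + 5) = -1/(-2) = -1*(-1/2) = 1/2 ≈ 0.50000)
(4*6 - 1)*(4 + I) = (4*6 - 1)*(4 + 1/2) = (24 - 1)*(9/2) = 23*(9/2) = 207/2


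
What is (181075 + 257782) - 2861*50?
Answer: 295807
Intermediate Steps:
(181075 + 257782) - 2861*50 = 438857 - 143050 = 295807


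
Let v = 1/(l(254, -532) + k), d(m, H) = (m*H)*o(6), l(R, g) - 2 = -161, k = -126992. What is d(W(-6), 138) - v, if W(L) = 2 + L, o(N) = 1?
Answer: -70187351/127151 ≈ -552.00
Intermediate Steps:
l(R, g) = -159 (l(R, g) = 2 - 161 = -159)
d(m, H) = H*m (d(m, H) = (m*H)*1 = (H*m)*1 = H*m)
v = -1/127151 (v = 1/(-159 - 126992) = 1/(-127151) = -1/127151 ≈ -7.8647e-6)
d(W(-6), 138) - v = 138*(2 - 6) - 1*(-1/127151) = 138*(-4) + 1/127151 = -552 + 1/127151 = -70187351/127151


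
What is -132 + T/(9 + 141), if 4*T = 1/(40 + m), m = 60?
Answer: -7919999/60000 ≈ -132.00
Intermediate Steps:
T = 1/400 (T = 1/(4*(40 + 60)) = (¼)/100 = (¼)*(1/100) = 1/400 ≈ 0.0025000)
-132 + T/(9 + 141) = -132 + 1/(400*(9 + 141)) = -132 + (1/400)/150 = -132 + (1/400)*(1/150) = -132 + 1/60000 = -7919999/60000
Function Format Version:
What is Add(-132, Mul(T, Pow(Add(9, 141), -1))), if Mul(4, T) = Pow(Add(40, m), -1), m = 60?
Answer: Rational(-7919999, 60000) ≈ -132.00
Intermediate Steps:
T = Rational(1, 400) (T = Mul(Rational(1, 4), Pow(Add(40, 60), -1)) = Mul(Rational(1, 4), Pow(100, -1)) = Mul(Rational(1, 4), Rational(1, 100)) = Rational(1, 400) ≈ 0.0025000)
Add(-132, Mul(T, Pow(Add(9, 141), -1))) = Add(-132, Mul(Rational(1, 400), Pow(Add(9, 141), -1))) = Add(-132, Mul(Rational(1, 400), Pow(150, -1))) = Add(-132, Mul(Rational(1, 400), Rational(1, 150))) = Add(-132, Rational(1, 60000)) = Rational(-7919999, 60000)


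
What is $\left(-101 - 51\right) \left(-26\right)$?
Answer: $3952$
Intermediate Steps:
$\left(-101 - 51\right) \left(-26\right) = \left(-152\right) \left(-26\right) = 3952$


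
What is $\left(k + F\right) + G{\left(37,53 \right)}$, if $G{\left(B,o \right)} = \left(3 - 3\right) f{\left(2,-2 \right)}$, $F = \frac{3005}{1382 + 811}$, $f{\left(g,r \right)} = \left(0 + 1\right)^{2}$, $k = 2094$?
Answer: $\frac{4595147}{2193} \approx 2095.4$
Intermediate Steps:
$f{\left(g,r \right)} = 1$ ($f{\left(g,r \right)} = 1^{2} = 1$)
$F = \frac{3005}{2193} \approx 1.3703$
$G{\left(B,o \right)} = 0$ ($G{\left(B,o \right)} = \left(3 - 3\right) 1 = 0 \cdot 1 = 0$)
$\left(k + F\right) + G{\left(37,53 \right)} = \left(2094 + \frac{3005}{2193}\right) + 0 = \frac{4595147}{2193} + 0 = \frac{4595147}{2193}$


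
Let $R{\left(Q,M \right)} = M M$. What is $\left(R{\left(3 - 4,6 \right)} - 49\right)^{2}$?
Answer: $169$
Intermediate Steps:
$R{\left(Q,M \right)} = M^{2}$
$\left(R{\left(3 - 4,6 \right)} - 49\right)^{2} = \left(6^{2} - 49\right)^{2} = \left(36 - 49\right)^{2} = \left(-13\right)^{2} = 169$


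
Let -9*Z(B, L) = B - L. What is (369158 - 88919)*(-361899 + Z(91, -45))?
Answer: -304267345751/3 ≈ -1.0142e+11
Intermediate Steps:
Z(B, L) = -B/9 + L/9 (Z(B, L) = -(B - L)/9 = -B/9 + L/9)
(369158 - 88919)*(-361899 + Z(91, -45)) = (369158 - 88919)*(-361899 + (-⅑*91 + (⅑)*(-45))) = 280239*(-361899 + (-91/9 - 5)) = 280239*(-361899 - 136/9) = 280239*(-3257227/9) = -304267345751/3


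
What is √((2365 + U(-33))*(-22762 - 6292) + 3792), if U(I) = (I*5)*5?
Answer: 2*I*√11184842 ≈ 6688.8*I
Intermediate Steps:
U(I) = 25*I (U(I) = (5*I)*5 = 25*I)
√((2365 + U(-33))*(-22762 - 6292) + 3792) = √((2365 + 25*(-33))*(-22762 - 6292) + 3792) = √((2365 - 825)*(-29054) + 3792) = √(1540*(-29054) + 3792) = √(-44743160 + 3792) = √(-44739368) = 2*I*√11184842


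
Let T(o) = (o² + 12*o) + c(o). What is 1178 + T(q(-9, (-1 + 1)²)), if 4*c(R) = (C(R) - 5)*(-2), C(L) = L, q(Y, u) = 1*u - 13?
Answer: 1200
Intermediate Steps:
q(Y, u) = -13 + u (q(Y, u) = u - 13 = -13 + u)
c(R) = 5/2 - R/2 (c(R) = ((R - 5)*(-2))/4 = ((-5 + R)*(-2))/4 = (10 - 2*R)/4 = 5/2 - R/2)
T(o) = 5/2 + o² + 23*o/2 (T(o) = (o² + 12*o) + (5/2 - o/2) = 5/2 + o² + 23*o/2)
1178 + T(q(-9, (-1 + 1)²)) = 1178 + (5/2 + (-13 + (-1 + 1)²)² + 23*(-13 + (-1 + 1)²)/2) = 1178 + (5/2 + (-13 + 0²)² + 23*(-13 + 0²)/2) = 1178 + (5/2 + (-13 + 0)² + 23*(-13 + 0)/2) = 1178 + (5/2 + (-13)² + (23/2)*(-13)) = 1178 + (5/2 + 169 - 299/2) = 1178 + 22 = 1200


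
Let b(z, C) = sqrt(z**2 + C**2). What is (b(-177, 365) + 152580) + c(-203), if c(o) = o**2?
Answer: 193789 + sqrt(164554) ≈ 1.9419e+5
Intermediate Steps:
b(z, C) = sqrt(C**2 + z**2)
(b(-177, 365) + 152580) + c(-203) = (sqrt(365**2 + (-177)**2) + 152580) + (-203)**2 = (sqrt(133225 + 31329) + 152580) + 41209 = (sqrt(164554) + 152580) + 41209 = (152580 + sqrt(164554)) + 41209 = 193789 + sqrt(164554)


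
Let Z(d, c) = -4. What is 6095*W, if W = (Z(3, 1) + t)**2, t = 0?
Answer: 97520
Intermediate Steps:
W = 16 (W = (-4 + 0)**2 = (-4)**2 = 16)
6095*W = 6095*16 = 97520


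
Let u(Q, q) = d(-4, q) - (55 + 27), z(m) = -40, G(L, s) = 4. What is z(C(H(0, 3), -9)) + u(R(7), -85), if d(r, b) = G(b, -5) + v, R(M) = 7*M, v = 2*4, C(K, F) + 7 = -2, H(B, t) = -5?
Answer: -110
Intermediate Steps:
C(K, F) = -9 (C(K, F) = -7 - 2 = -9)
v = 8
d(r, b) = 12 (d(r, b) = 4 + 8 = 12)
u(Q, q) = -70 (u(Q, q) = 12 - (55 + 27) = 12 - 1*82 = 12 - 82 = -70)
z(C(H(0, 3), -9)) + u(R(7), -85) = -40 - 70 = -110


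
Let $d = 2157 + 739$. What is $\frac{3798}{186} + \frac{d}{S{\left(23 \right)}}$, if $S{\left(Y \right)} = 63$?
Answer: $\frac{129655}{1953} \approx 66.388$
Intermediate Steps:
$d = 2896$
$\frac{3798}{186} + \frac{d}{S{\left(23 \right)}} = \frac{3798}{186} + \frac{2896}{63} = 3798 \cdot \frac{1}{186} + 2896 \cdot \frac{1}{63} = \frac{633}{31} + \frac{2896}{63} = \frac{129655}{1953}$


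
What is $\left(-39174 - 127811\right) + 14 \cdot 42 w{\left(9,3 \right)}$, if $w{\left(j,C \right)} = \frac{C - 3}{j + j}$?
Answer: $-166985$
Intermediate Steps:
$w{\left(j,C \right)} = \frac{-3 + C}{2 j}$
$\left(-39174 - 127811\right) + 14 \cdot 42 w{\left(9,3 \right)} = \left(-39174 - 127811\right) + 14 \cdot 42 \frac{-3 + 3}{2 \cdot 9} = -166985 + 588 \cdot \frac{1}{2} \cdot \frac{1}{9} \cdot 0 = -166985 + 588 \cdot 0 = -166985 + 0 = -166985$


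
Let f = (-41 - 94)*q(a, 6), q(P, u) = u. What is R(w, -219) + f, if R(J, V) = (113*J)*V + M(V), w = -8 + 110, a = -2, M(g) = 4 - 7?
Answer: -2525007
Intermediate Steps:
M(g) = -3
w = 102
R(J, V) = -3 + 113*J*V (R(J, V) = (113*J)*V - 3 = 113*J*V - 3 = -3 + 113*J*V)
f = -810 (f = (-41 - 94)*6 = -135*6 = -810)
R(w, -219) + f = (-3 + 113*102*(-219)) - 810 = (-3 - 2524194) - 810 = -2524197 - 810 = -2525007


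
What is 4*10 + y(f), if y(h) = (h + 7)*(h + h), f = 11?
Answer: 436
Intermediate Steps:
y(h) = 2*h*(7 + h) (y(h) = (7 + h)*(2*h) = 2*h*(7 + h))
4*10 + y(f) = 4*10 + 2*11*(7 + 11) = 40 + 2*11*18 = 40 + 396 = 436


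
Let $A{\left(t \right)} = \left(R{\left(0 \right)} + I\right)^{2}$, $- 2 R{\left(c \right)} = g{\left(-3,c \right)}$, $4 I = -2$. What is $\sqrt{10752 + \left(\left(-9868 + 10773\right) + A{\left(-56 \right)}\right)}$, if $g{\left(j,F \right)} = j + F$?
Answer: $\sqrt{11658} \approx 107.97$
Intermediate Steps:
$I = - \frac{1}{2}$ ($I = \frac{1}{4} \left(-2\right) = - \frac{1}{2} \approx -0.5$)
$g{\left(j,F \right)} = F + j$
$R{\left(c \right)} = \frac{3}{2} - \frac{c}{2}$ ($R{\left(c \right)} = - \frac{c - 3}{2} = - \frac{-3 + c}{2} = \frac{3}{2} - \frac{c}{2}$)
$A{\left(t \right)} = 1$ ($A{\left(t \right)} = \left(\left(\frac{3}{2} - 0\right) - \frac{1}{2}\right)^{2} = \left(\left(\frac{3}{2} + 0\right) - \frac{1}{2}\right)^{2} = \left(\frac{3}{2} - \frac{1}{2}\right)^{2} = 1^{2} = 1$)
$\sqrt{10752 + \left(\left(-9868 + 10773\right) + A{\left(-56 \right)}\right)} = \sqrt{10752 + \left(\left(-9868 + 10773\right) + 1\right)} = \sqrt{10752 + \left(905 + 1\right)} = \sqrt{10752 + 906} = \sqrt{11658}$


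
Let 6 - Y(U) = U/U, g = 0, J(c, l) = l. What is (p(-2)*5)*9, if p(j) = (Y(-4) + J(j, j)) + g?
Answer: 135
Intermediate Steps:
Y(U) = 5 (Y(U) = 6 - U/U = 6 - 1*1 = 6 - 1 = 5)
p(j) = 5 + j (p(j) = (5 + j) + 0 = 5 + j)
(p(-2)*5)*9 = ((5 - 2)*5)*9 = (3*5)*9 = 15*9 = 135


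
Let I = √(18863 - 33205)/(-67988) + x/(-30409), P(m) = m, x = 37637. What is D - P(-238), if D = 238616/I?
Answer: -90056844750413516484842/467700003897079917 + 1071539212489983632*I*√14342/467700003897079917 ≈ -1.9255e+5 + 274.38*I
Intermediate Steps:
I = -37637/30409 - I*√14342/67988 (I = √(18863 - 33205)/(-67988) + 37637/(-30409) = √(-14342)*(-1/67988) + 37637*(-1/30409) = (I*√14342)*(-1/67988) - 37637/30409 = -I*√14342/67988 - 37637/30409 = -37637/30409 - I*√14342/67988 ≈ -1.2377 - 0.0017615*I)
D = 238616/(-37637/30409 - I*√14342/67988) ≈ -1.9279e+5 + 274.38*I
D - P(-238) = (-90168157351341021505088/467700003897079917 + 1071539212489983632*I*√14342/467700003897079917) - 1*(-238) = (-90168157351341021505088/467700003897079917 + 1071539212489983632*I*√14342/467700003897079917) + 238 = -90056844750413516484842/467700003897079917 + 1071539212489983632*I*√14342/467700003897079917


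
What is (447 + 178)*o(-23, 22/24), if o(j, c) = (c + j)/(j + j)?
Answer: 165625/552 ≈ 300.05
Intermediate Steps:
o(j, c) = (c + j)/(2*j) (o(j, c) = (c + j)/((2*j)) = (c + j)*(1/(2*j)) = (c + j)/(2*j))
(447 + 178)*o(-23, 22/24) = (447 + 178)*((½)*(22/24 - 23)/(-23)) = 625*((½)*(-1/23)*(22*(1/24) - 23)) = 625*((½)*(-1/23)*(11/12 - 23)) = 625*((½)*(-1/23)*(-265/12)) = 625*(265/552) = 165625/552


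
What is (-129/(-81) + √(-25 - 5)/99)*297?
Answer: 473 + 3*I*√30 ≈ 473.0 + 16.432*I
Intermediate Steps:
(-129/(-81) + √(-25 - 5)/99)*297 = (-129*(-1/81) + √(-30)*(1/99))*297 = (43/27 + (I*√30)*(1/99))*297 = (43/27 + I*√30/99)*297 = 473 + 3*I*√30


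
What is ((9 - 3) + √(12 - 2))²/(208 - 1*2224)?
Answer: -(6 + √10)²/2016 ≈ -0.041641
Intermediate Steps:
((9 - 3) + √(12 - 2))²/(208 - 1*2224) = (6 + √10)²/(208 - 2224) = (6 + √10)²/(-2016) = (6 + √10)²*(-1/2016) = -(6 + √10)²/2016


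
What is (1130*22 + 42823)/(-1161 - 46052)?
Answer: -67683/47213 ≈ -1.4336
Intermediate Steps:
(1130*22 + 42823)/(-1161 - 46052) = (24860 + 42823)/(-47213) = 67683*(-1/47213) = -67683/47213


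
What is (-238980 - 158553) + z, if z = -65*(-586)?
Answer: -359443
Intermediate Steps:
z = 38090
(-238980 - 158553) + z = (-238980 - 158553) + 38090 = -397533 + 38090 = -359443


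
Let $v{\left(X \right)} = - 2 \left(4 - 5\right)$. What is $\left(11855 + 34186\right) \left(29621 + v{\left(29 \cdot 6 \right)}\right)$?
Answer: $1363872543$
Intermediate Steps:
$v{\left(X \right)} = 2$ ($v{\left(X \right)} = \left(-2\right) \left(-1\right) = 2$)
$\left(11855 + 34186\right) \left(29621 + v{\left(29 \cdot 6 \right)}\right) = \left(11855 + 34186\right) \left(29621 + 2\right) = 46041 \cdot 29623 = 1363872543$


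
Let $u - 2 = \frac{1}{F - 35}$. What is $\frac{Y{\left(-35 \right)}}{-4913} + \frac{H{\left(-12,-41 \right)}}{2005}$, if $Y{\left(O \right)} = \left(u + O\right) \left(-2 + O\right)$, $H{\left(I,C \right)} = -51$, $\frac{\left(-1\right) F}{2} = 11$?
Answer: $- \frac{153898261}{561482205} \approx -0.27409$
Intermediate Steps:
$F = -22$ ($F = \left(-2\right) 11 = -22$)
$u = \frac{113}{57}$ ($u = 2 + \frac{1}{-22 - 35} = 2 + \frac{1}{-57} = 2 - \frac{1}{57} = \frac{113}{57} \approx 1.9825$)
$Y{\left(O \right)} = \left(-2 + O\right) \left(\frac{113}{57} + O\right)$ ($Y{\left(O \right)} = \left(\frac{113}{57} + O\right) \left(-2 + O\right) = \left(-2 + O\right) \left(\frac{113}{57} + O\right)$)
$\frac{Y{\left(-35 \right)}}{-4913} + \frac{H{\left(-12,-41 \right)}}{2005} = \frac{- \frac{226}{57} + \left(-35\right)^{2} - - \frac{35}{57}}{-4913} - \frac{51}{2005} = \left(- \frac{226}{57} + 1225 + \frac{35}{57}\right) \left(- \frac{1}{4913}\right) - \frac{51}{2005} = \frac{69634}{57} \left(- \frac{1}{4913}\right) - \frac{51}{2005} = - \frac{69634}{280041} - \frac{51}{2005} = - \frac{153898261}{561482205}$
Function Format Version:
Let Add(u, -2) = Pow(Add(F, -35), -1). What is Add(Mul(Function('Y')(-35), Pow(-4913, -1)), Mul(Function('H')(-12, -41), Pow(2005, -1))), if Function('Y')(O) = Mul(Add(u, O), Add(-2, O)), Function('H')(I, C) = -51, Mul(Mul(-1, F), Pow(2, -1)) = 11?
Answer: Rational(-153898261, 561482205) ≈ -0.27409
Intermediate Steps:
F = -22 (F = Mul(-2, 11) = -22)
u = Rational(113, 57) (u = Add(2, Pow(Add(-22, -35), -1)) = Add(2, Pow(-57, -1)) = Add(2, Rational(-1, 57)) = Rational(113, 57) ≈ 1.9825)
Function('Y')(O) = Mul(Add(-2, O), Add(Rational(113, 57), O)) (Function('Y')(O) = Mul(Add(Rational(113, 57), O), Add(-2, O)) = Mul(Add(-2, O), Add(Rational(113, 57), O)))
Add(Mul(Function('Y')(-35), Pow(-4913, -1)), Mul(Function('H')(-12, -41), Pow(2005, -1))) = Add(Mul(Add(Rational(-226, 57), Pow(-35, 2), Mul(Rational(-1, 57), -35)), Pow(-4913, -1)), Mul(-51, Pow(2005, -1))) = Add(Mul(Add(Rational(-226, 57), 1225, Rational(35, 57)), Rational(-1, 4913)), Mul(-51, Rational(1, 2005))) = Add(Mul(Rational(69634, 57), Rational(-1, 4913)), Rational(-51, 2005)) = Add(Rational(-69634, 280041), Rational(-51, 2005)) = Rational(-153898261, 561482205)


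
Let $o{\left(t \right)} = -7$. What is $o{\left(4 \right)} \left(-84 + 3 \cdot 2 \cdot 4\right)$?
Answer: $420$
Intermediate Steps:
$o{\left(4 \right)} \left(-84 + 3 \cdot 2 \cdot 4\right) = - 7 \left(-84 + 3 \cdot 2 \cdot 4\right) = - 7 \left(-84 + 6 \cdot 4\right) = - 7 \left(-84 + 24\right) = \left(-7\right) \left(-60\right) = 420$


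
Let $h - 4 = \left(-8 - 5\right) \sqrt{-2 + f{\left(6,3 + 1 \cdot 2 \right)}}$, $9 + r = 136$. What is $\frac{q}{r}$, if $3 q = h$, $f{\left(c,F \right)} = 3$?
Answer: $- \frac{3}{127} \approx -0.023622$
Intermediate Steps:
$r = 127$ ($r = -9 + 136 = 127$)
$h = -9$ ($h = 4 + \left(-8 - 5\right) \sqrt{-2 + 3} = 4 - 13 \sqrt{1} = 4 - 13 = -9$)
$q = -3$ ($q = \frac{1}{3} \left(-9\right) = -3$)
$\frac{q}{r} = - \frac{3}{127}$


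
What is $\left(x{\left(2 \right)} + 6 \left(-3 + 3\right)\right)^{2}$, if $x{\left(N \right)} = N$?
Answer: $4$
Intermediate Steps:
$\left(x{\left(2 \right)} + 6 \left(-3 + 3\right)\right)^{2} = \left(2 + 6 \left(-3 + 3\right)\right)^{2} = \left(2 + 6 \cdot 0\right)^{2} = \left(2 + 0\right)^{2} = 2^{2} = 4$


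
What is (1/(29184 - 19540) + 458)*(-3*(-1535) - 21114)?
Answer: -72919477077/9644 ≈ -7.5611e+6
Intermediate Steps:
(1/(29184 - 19540) + 458)*(-3*(-1535) - 21114) = (1/9644 + 458)*(4605 - 21114) = (1/9644 + 458)*(-16509) = (4416953/9644)*(-16509) = -72919477077/9644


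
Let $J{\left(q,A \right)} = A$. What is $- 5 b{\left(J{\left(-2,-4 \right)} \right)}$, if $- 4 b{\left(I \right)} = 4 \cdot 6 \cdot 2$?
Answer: $60$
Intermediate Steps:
$b{\left(I \right)} = -12$ ($b{\left(I \right)} = - \frac{4 \cdot 6 \cdot 2}{4} = - \frac{24 \cdot 2}{4} = \left(- \frac{1}{4}\right) 48 = -12$)
$- 5 b{\left(J{\left(-2,-4 \right)} \right)} = \left(-5\right) \left(-12\right) = 60$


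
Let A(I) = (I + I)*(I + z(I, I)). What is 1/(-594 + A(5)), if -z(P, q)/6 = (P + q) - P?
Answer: -1/844 ≈ -0.0011848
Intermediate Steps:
z(P, q) = -6*q (z(P, q) = -6*((P + q) - P) = -6*q)
A(I) = -10*I² (A(I) = (I + I)*(I - 6*I) = (2*I)*(-5*I) = -10*I²)
1/(-594 + A(5)) = 1/(-594 - 10*5²) = 1/(-594 - 10*25) = 1/(-594 - 250) = 1/(-844) = -1/844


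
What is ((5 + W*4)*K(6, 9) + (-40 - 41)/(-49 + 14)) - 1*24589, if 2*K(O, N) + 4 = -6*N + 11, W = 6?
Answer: -1768773/70 ≈ -25268.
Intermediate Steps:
K(O, N) = 7/2 - 3*N (K(O, N) = -2 + (-6*N + 11)/2 = -2 + (11 - 6*N)/2 = -2 + (11/2 - 3*N) = 7/2 - 3*N)
((5 + W*4)*K(6, 9) + (-40 - 41)/(-49 + 14)) - 1*24589 = ((5 + 6*4)*(7/2 - 3*9) + (-40 - 41)/(-49 + 14)) - 1*24589 = ((5 + 24)*(7/2 - 27) - 81/(-35)) - 24589 = (29*(-47/2) - 81*(-1/35)) - 24589 = (-1363/2 + 81/35) - 24589 = -47543/70 - 24589 = -1768773/70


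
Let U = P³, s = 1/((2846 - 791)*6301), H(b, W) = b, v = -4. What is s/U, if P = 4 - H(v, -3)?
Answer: 1/6629660160 ≈ 1.5084e-10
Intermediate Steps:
P = 8 (P = 4 - 1*(-4) = 4 + 4 = 8)
s = 1/12948555 (s = (1/6301)/2055 = (1/2055)*(1/6301) = 1/12948555 ≈ 7.7229e-8)
U = 512 (U = 8³ = 512)
s/U = (1/12948555)/512 = (1/12948555)*(1/512) = 1/6629660160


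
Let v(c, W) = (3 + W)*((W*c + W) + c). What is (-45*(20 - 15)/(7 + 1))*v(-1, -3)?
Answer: 0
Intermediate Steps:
v(c, W) = (3 + W)*(W + c + W*c) (v(c, W) = (3 + W)*((W + W*c) + c) = (3 + W)*(W + c + W*c))
(-45*(20 - 15)/(7 + 1))*v(-1, -3) = (-45*(20 - 15)/(7 + 1))*((-3)² + 3*(-3) + 3*(-1) - 1*(-3)² + 4*(-3)*(-1)) = (-225/8)*(9 - 9 - 3 - 1*9 + 12) = (-225/8)*(9 - 9 - 3 - 9 + 12) = -45*5/8*0 = -225/8*0 = 0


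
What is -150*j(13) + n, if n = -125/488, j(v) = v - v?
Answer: -125/488 ≈ -0.25615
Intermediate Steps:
j(v) = 0
n = -125/488 (n = -125*1/488 = -125/488 ≈ -0.25615)
-150*j(13) + n = -150*0 - 125/488 = 0 - 125/488 = -125/488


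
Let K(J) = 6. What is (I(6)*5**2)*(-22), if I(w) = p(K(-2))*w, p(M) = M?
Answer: -19800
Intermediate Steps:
I(w) = 6*w
(I(6)*5**2)*(-22) = ((6*6)*5**2)*(-22) = (36*25)*(-22) = 900*(-22) = -19800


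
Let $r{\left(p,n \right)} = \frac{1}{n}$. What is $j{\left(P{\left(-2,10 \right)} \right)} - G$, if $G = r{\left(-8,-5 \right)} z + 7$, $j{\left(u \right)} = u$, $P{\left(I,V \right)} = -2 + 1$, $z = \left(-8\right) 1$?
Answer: $- \frac{48}{5} \approx -9.6$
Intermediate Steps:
$z = -8$
$P{\left(I,V \right)} = -1$
$G = \frac{43}{5}$ ($G = \frac{1}{-5} \left(-8\right) + 7 = \left(- \frac{1}{5}\right) \left(-8\right) + 7 = \frac{8}{5} + 7 = \frac{43}{5} \approx 8.6$)
$j{\left(P{\left(-2,10 \right)} \right)} - G = -1 - \frac{43}{5} = - \frac{48}{5}$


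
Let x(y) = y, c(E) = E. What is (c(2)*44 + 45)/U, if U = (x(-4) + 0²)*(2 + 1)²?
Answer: -133/36 ≈ -3.6944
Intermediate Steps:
U = -36 (U = (-4 + 0²)*(2 + 1)² = (-4 + 0)*3² = -4*9 = -36)
(c(2)*44 + 45)/U = (2*44 + 45)/(-36) = (88 + 45)*(-1/36) = 133*(-1/36) = -133/36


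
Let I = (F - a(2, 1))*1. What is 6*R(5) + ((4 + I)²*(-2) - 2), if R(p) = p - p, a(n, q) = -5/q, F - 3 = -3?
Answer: -164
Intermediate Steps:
F = 0 (F = 3 - 3 = 0)
R(p) = 0
I = 5 (I = (0 - (-5)/1)*1 = (0 - (-5))*1 = (0 - 1*(-5))*1 = (0 + 5)*1 = 5*1 = 5)
6*R(5) + ((4 + I)²*(-2) - 2) = 6*0 + ((4 + 5)²*(-2) - 2) = 0 + (9²*(-2) - 2) = 0 + (81*(-2) - 2) = 0 + (-162 - 2) = 0 - 164 = -164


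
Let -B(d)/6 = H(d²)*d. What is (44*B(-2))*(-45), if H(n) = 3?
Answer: -71280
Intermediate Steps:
B(d) = -18*d
(44*B(-2))*(-45) = (44*(-18*(-2)))*(-45) = (44*36)*(-45) = 1584*(-45) = -71280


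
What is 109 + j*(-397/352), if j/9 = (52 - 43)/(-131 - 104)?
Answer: 9048637/82720 ≈ 109.39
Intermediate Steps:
j = -81/235 (j = 9*((52 - 43)/(-131 - 104)) = 9*(9/(-235)) = 9*(9*(-1/235)) = 9*(-9/235) = -81/235 ≈ -0.34468)
109 + j*(-397/352) = 109 - (-32157)/(235*352) = 109 - 81/235*(-397/352) = 109 + 32157/82720 = 9048637/82720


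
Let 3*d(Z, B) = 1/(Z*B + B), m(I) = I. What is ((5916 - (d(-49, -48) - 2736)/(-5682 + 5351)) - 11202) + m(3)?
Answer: -12105739007/2287872 ≈ -5291.3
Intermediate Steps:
d(Z, B) = 1/(3*(B + B*Z)) (d(Z, B) = 1/(3*(Z*B + B)) = 1/(3*(B*Z + B)) = 1/(3*(B + B*Z)))
((5916 - (d(-49, -48) - 2736)/(-5682 + 5351)) - 11202) + m(3) = ((5916 - ((⅓)/(-48*(1 - 49)) - 2736)/(-5682 + 5351)) - 11202) + 3 = ((5916 - ((⅓)*(-1/48)/(-48) - 2736)/(-331)) - 11202) + 3 = ((5916 - ((⅓)*(-1/48)*(-1/48) - 2736)*(-1)/331) - 11202) + 3 = ((5916 - (1/6912 - 2736)*(-1)/331) - 11202) + 3 = ((5916 - (-18911231)*(-1)/(6912*331)) - 11202) + 3 = ((5916 - 1*18911231/2287872) - 11202) + 3 = ((5916 - 18911231/2287872) - 11202) + 3 = (13516139521/2287872 - 11202) + 3 = -12112602623/2287872 + 3 = -12105739007/2287872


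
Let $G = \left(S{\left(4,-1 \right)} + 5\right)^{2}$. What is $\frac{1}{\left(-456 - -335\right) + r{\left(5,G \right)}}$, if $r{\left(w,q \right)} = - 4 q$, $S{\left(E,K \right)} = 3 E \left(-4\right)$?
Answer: $- \frac{1}{7517} \approx -0.00013303$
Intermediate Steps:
$S{\left(E,K \right)} = - 12 E$
$G = 1849$ ($G = \left(\left(-12\right) 4 + 5\right)^{2} = \left(-48 + 5\right)^{2} = \left(-43\right)^{2} = 1849$)
$\frac{1}{\left(-456 - -335\right) + r{\left(5,G \right)}} = \frac{1}{\left(-456 - -335\right) - 7396} = \frac{1}{\left(-456 + 335\right) - 7396} = \frac{1}{-121 - 7396} = \frac{1}{-7517} = - \frac{1}{7517}$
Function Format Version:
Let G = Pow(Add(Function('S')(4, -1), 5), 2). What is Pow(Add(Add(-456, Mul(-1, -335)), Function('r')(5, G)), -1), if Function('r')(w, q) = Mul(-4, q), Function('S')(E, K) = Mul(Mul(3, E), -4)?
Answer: Rational(-1, 7517) ≈ -0.00013303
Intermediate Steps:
Function('S')(E, K) = Mul(-12, E)
G = 1849 (G = Pow(Add(Mul(-12, 4), 5), 2) = Pow(Add(-48, 5), 2) = Pow(-43, 2) = 1849)
Pow(Add(Add(-456, Mul(-1, -335)), Function('r')(5, G)), -1) = Pow(Add(Add(-456, Mul(-1, -335)), Mul(-4, 1849)), -1) = Pow(Add(Add(-456, 335), -7396), -1) = Pow(Add(-121, -7396), -1) = Pow(-7517, -1) = Rational(-1, 7517)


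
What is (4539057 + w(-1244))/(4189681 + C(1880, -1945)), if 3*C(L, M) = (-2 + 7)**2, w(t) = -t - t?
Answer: 13624635/12569068 ≈ 1.0840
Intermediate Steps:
w(t) = -2*t
C(L, M) = 25/3 (C(L, M) = (-2 + 7)**2/3 = (1/3)*5**2 = (1/3)*25 = 25/3)
(4539057 + w(-1244))/(4189681 + C(1880, -1945)) = (4539057 - 2*(-1244))/(4189681 + 25/3) = (4539057 + 2488)/(12569068/3) = 4541545*(3/12569068) = 13624635/12569068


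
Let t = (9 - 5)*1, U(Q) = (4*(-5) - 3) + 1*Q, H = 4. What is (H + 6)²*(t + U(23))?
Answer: 400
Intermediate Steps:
U(Q) = -23 + Q (U(Q) = (-20 - 3) + Q = -23 + Q)
t = 4 (t = 4*1 = 4)
(H + 6)²*(t + U(23)) = (4 + 6)²*(4 + (-23 + 23)) = 10²*(4 + 0) = 100*4 = 400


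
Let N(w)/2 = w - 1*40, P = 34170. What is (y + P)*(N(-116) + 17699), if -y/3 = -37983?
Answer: 2575345053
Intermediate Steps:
N(w) = -80 + 2*w (N(w) = 2*(w - 1*40) = 2*(w - 40) = 2*(-40 + w) = -80 + 2*w)
y = 113949 (y = -3*(-37983) = 113949)
(y + P)*(N(-116) + 17699) = (113949 + 34170)*((-80 + 2*(-116)) + 17699) = 148119*((-80 - 232) + 17699) = 148119*(-312 + 17699) = 148119*17387 = 2575345053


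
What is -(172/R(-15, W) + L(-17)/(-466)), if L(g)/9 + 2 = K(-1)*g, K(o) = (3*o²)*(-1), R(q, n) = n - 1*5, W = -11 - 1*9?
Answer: 91177/11650 ≈ 7.8264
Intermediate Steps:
W = -20 (W = -11 - 9 = -20)
R(q, n) = -5 + n (R(q, n) = n - 5 = -5 + n)
K(o) = -3*o²
L(g) = -18 - 27*g (L(g) = -18 + 9*((-3*(-1)²)*g) = -18 + 9*((-3*1)*g) = -18 + 9*(-3*g) = -18 - 27*g)
-(172/R(-15, W) + L(-17)/(-466)) = -(172/(-5 - 20) + (-18 - 27*(-17))/(-466)) = -(172/(-25) + (-18 + 459)*(-1/466)) = -(172*(-1/25) + 441*(-1/466)) = -(-172/25 - 441/466) = -1*(-91177/11650) = 91177/11650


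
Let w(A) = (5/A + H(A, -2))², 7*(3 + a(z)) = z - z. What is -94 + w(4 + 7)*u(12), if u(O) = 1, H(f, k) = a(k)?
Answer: -10590/121 ≈ -87.521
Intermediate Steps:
a(z) = -3 (a(z) = -3 + (z - z)/7 = -3 + (⅐)*0 = -3 + 0 = -3)
H(f, k) = -3
w(A) = (-3 + 5/A)² (w(A) = (5/A - 3)² = (-3 + 5/A)²)
-94 + w(4 + 7)*u(12) = -94 + ((5 - 3*(4 + 7))²/(4 + 7)²)*1 = -94 + ((5 - 3*11)²/11²)*1 = -94 + ((5 - 33)²/121)*1 = -94 + ((1/121)*(-28)²)*1 = -94 + ((1/121)*784)*1 = -94 + (784/121)*1 = -94 + 784/121 = -10590/121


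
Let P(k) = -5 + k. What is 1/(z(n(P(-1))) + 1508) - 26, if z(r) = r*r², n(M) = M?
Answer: -33591/1292 ≈ -25.999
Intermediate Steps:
z(r) = r³
1/(z(n(P(-1))) + 1508) - 26 = 1/((-5 - 1)³ + 1508) - 26 = 1/((-6)³ + 1508) - 26 = 1/(-216 + 1508) - 26 = 1/1292 - 26 = -33591/1292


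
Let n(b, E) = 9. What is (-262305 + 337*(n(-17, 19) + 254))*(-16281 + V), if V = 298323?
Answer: -48983362308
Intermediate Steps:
(-262305 + 337*(n(-17, 19) + 254))*(-16281 + V) = (-262305 + 337*(9 + 254))*(-16281 + 298323) = (-262305 + 337*263)*282042 = (-262305 + 88631)*282042 = -173674*282042 = -48983362308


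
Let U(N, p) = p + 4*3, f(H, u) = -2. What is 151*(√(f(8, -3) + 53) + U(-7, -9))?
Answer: 453 + 151*√51 ≈ 1531.4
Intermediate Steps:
U(N, p) = 12 + p (U(N, p) = p + 12 = 12 + p)
151*(√(f(8, -3) + 53) + U(-7, -9)) = 151*(√(-2 + 53) + (12 - 9)) = 151*(√51 + 3) = 151*(3 + √51) = 453 + 151*√51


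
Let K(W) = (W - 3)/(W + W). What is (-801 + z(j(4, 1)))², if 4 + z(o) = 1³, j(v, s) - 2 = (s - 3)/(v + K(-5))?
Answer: 646416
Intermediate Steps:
K(W) = (-3 + W)/(2*W) (K(W) = (-3 + W)/((2*W)) = (-3 + W)*(1/(2*W)) = (-3 + W)/(2*W))
j(v, s) = 2 + (-3 + s)/(⅘ + v) (j(v, s) = 2 + (s - 3)/(v + (½)*(-3 - 5)/(-5)) = 2 + (-3 + s)/(v + (½)*(-⅕)*(-8)) = 2 + (-3 + s)/(v + ⅘) = 2 + (-3 + s)/(⅘ + v))
z(o) = -3 (z(o) = -4 + 1³ = -4 + 1 = -3)
(-801 + z(j(4, 1)))² = (-801 - 3)² = (-804)² = 646416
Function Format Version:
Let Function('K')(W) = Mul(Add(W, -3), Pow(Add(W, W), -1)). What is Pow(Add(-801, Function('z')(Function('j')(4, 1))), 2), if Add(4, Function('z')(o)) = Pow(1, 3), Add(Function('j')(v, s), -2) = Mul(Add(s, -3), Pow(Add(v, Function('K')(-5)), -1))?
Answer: 646416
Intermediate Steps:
Function('K')(W) = Mul(Rational(1, 2), Pow(W, -1), Add(-3, W)) (Function('K')(W) = Mul(Add(-3, W), Pow(Mul(2, W), -1)) = Mul(Add(-3, W), Mul(Rational(1, 2), Pow(W, -1))) = Mul(Rational(1, 2), Pow(W, -1), Add(-3, W)))
Function('j')(v, s) = Add(2, Mul(Pow(Add(Rational(4, 5), v), -1), Add(-3, s))) (Function('j')(v, s) = Add(2, Mul(Add(s, -3), Pow(Add(v, Mul(Rational(1, 2), Pow(-5, -1), Add(-3, -5))), -1))) = Add(2, Mul(Add(-3, s), Pow(Add(v, Mul(Rational(1, 2), Rational(-1, 5), -8)), -1))) = Add(2, Mul(Add(-3, s), Pow(Add(v, Rational(4, 5)), -1))) = Add(2, Mul(Add(-3, s), Pow(Add(Rational(4, 5), v), -1))) = Add(2, Mul(Pow(Add(Rational(4, 5), v), -1), Add(-3, s))))
Function('z')(o) = -3 (Function('z')(o) = Add(-4, Pow(1, 3)) = Add(-4, 1) = -3)
Pow(Add(-801, Function('z')(Function('j')(4, 1))), 2) = Pow(Add(-801, -3), 2) = Pow(-804, 2) = 646416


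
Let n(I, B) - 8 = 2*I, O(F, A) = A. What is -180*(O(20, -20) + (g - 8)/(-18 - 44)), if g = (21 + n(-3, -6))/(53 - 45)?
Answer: 444555/124 ≈ 3585.1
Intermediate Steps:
n(I, B) = 8 + 2*I
g = 23/8 (g = (21 + (8 + 2*(-3)))/(53 - 45) = (21 + (8 - 6))/8 = (21 + 2)*(1/8) = 23*(1/8) = 23/8 ≈ 2.8750)
-180*(O(20, -20) + (g - 8)/(-18 - 44)) = -180*(-20 + (23/8 - 8)/(-18 - 44)) = -180*(-20 - 41/8/(-62)) = -180*(-20 - 41/8*(-1/62)) = -180*(-20 + 41/496) = -180*(-9879/496) = 444555/124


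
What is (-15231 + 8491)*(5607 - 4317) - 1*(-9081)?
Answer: -8685519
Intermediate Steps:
(-15231 + 8491)*(5607 - 4317) - 1*(-9081) = -6740*1290 + 9081 = -8694600 + 9081 = -8685519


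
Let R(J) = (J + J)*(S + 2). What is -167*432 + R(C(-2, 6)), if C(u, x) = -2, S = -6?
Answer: -72128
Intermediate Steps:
R(J) = -8*J (R(J) = (J + J)*(-6 + 2) = (2*J)*(-4) = -8*J)
-167*432 + R(C(-2, 6)) = -167*432 - 8*(-2) = -72144 + 16 = -72128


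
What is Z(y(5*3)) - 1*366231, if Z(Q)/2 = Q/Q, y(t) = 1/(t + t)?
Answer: -366229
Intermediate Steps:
y(t) = 1/(2*t)
Z(Q) = 2 (Z(Q) = 2*(Q/Q) = 2*1 = 2)
Z(y(5*3)) - 1*366231 = 2 - 1*366231 = 2 - 366231 = -366229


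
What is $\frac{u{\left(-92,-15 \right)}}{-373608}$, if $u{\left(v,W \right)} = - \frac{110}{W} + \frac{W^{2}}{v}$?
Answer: $- \frac{1349}{103115808} \approx -1.3082 \cdot 10^{-5}$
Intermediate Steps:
$\frac{u{\left(-92,-15 \right)}}{-373608} = \frac{- \frac{110}{-15} + \frac{\left(-15\right)^{2}}{-92}}{-373608} = \left(\left(-110\right) \left(- \frac{1}{15}\right) + 225 \left(- \frac{1}{92}\right)\right) \left(- \frac{1}{373608}\right) = \left(\frac{22}{3} - \frac{225}{92}\right) \left(- \frac{1}{373608}\right) = \frac{1349}{276} \left(- \frac{1}{373608}\right) = - \frac{1349}{103115808}$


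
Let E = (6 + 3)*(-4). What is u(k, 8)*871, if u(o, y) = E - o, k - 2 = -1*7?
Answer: -27001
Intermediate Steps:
k = -5 (k = 2 - 1*7 = 2 - 7 = -5)
E = -36 (E = 9*(-4) = -36)
u(o, y) = -36 - o
u(k, 8)*871 = (-36 - 1*(-5))*871 = (-36 + 5)*871 = -31*871 = -27001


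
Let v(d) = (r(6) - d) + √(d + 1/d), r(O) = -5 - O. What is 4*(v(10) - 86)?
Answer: -428 + 2*√1010/5 ≈ -415.29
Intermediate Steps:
v(d) = -11 + √(d + 1/d) - d (v(d) = ((-5 - 1*6) - d) + √(d + 1/d) = ((-5 - 6) - d) + √(d + 1/d) = (-11 - d) + √(d + 1/d) = -11 + √(d + 1/d) - d)
4*(v(10) - 86) = 4*((-11 + √(10 + 1/10) - 1*10) - 86) = 4*((-11 + √(10 + ⅒) - 10) - 86) = 4*((-11 + √(101/10) - 10) - 86) = 4*((-11 + √1010/10 - 10) - 86) = 4*((-21 + √1010/10) - 86) = 4*(-107 + √1010/10) = -428 + 2*√1010/5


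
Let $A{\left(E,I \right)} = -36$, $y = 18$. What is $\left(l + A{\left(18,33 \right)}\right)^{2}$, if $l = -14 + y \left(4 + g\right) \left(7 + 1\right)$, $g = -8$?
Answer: $391876$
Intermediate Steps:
$l = -590$ ($l = -14 + 18 \left(4 - 8\right) \left(7 + 1\right) = -14 + 18 \left(\left(-4\right) 8\right) = -14 + 18 \left(-32\right) = -14 - 576 = -590$)
$\left(l + A{\left(18,33 \right)}\right)^{2} = \left(-590 - 36\right)^{2} = \left(-626\right)^{2} = 391876$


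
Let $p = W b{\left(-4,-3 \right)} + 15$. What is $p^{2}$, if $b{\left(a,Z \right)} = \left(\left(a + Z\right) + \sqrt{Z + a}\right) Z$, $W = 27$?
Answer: $292797 - 94284 i \sqrt{7} \approx 2.928 \cdot 10^{5} - 2.4945 \cdot 10^{5} i$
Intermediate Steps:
$b{\left(a,Z \right)} = Z \left(Z + a + \sqrt{Z + a}\right)$ ($b{\left(a,Z \right)} = \left(\left(Z + a\right) + \sqrt{Z + a}\right) Z = \left(Z + a + \sqrt{Z + a}\right) Z = Z \left(Z + a + \sqrt{Z + a}\right)$)
$p = 582 - 81 i \sqrt{7}$ ($p = 27 \left(- 3 \left(-3 - 4 + \sqrt{-3 - 4}\right)\right) + 15 = 27 \left(- 3 \left(-3 - 4 + \sqrt{-7}\right)\right) + 15 = 27 \left(- 3 \left(-3 - 4 + i \sqrt{7}\right)\right) + 15 = 27 \left(- 3 \left(-7 + i \sqrt{7}\right)\right) + 15 = 27 \left(21 - 3 i \sqrt{7}\right) + 15 = \left(567 - 81 i \sqrt{7}\right) + 15 = 582 - 81 i \sqrt{7} \approx 582.0 - 214.31 i$)
$p^{2} = \left(582 - 81 i \sqrt{7}\right)^{2}$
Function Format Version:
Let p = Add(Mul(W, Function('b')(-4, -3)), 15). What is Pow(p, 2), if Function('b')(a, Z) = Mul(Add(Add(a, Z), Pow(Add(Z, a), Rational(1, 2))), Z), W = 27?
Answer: Add(292797, Mul(-94284, I, Pow(7, Rational(1, 2)))) ≈ Add(2.9280e+5, Mul(-2.4945e+5, I))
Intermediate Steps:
Function('b')(a, Z) = Mul(Z, Add(Z, a, Pow(Add(Z, a), Rational(1, 2)))) (Function('b')(a, Z) = Mul(Add(Add(Z, a), Pow(Add(Z, a), Rational(1, 2))), Z) = Mul(Add(Z, a, Pow(Add(Z, a), Rational(1, 2))), Z) = Mul(Z, Add(Z, a, Pow(Add(Z, a), Rational(1, 2)))))
p = Add(582, Mul(-81, I, Pow(7, Rational(1, 2)))) (p = Add(Mul(27, Mul(-3, Add(-3, -4, Pow(Add(-3, -4), Rational(1, 2))))), 15) = Add(Mul(27, Mul(-3, Add(-3, -4, Pow(-7, Rational(1, 2))))), 15) = Add(Mul(27, Mul(-3, Add(-3, -4, Mul(I, Pow(7, Rational(1, 2)))))), 15) = Add(Mul(27, Mul(-3, Add(-7, Mul(I, Pow(7, Rational(1, 2)))))), 15) = Add(Mul(27, Add(21, Mul(-3, I, Pow(7, Rational(1, 2))))), 15) = Add(Add(567, Mul(-81, I, Pow(7, Rational(1, 2)))), 15) = Add(582, Mul(-81, I, Pow(7, Rational(1, 2)))) ≈ Add(582.00, Mul(-214.31, I)))
Pow(p, 2) = Pow(Add(582, Mul(-81, I, Pow(7, Rational(1, 2)))), 2)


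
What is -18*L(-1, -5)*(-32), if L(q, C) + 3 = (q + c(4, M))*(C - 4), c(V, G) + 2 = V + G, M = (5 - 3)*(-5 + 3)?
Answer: 13824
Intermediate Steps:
M = -4 (M = 2*(-2) = -4)
c(V, G) = -2 + G + V (c(V, G) = -2 + (V + G) = -2 + (G + V) = -2 + G + V)
L(q, C) = -3 + (-4 + C)*(-2 + q) (L(q, C) = -3 + (q + (-2 - 4 + 4))*(C - 4) = -3 + (q - 2)*(-4 + C) = -3 + (-2 + q)*(-4 + C) = -3 + (-4 + C)*(-2 + q))
-18*L(-1, -5)*(-32) = -18*(5 - 4*(-1) - 2*(-5) - 5*(-1))*(-32) = -18*(5 + 4 + 10 + 5)*(-32) = -18*24*(-32) = -432*(-32) = 13824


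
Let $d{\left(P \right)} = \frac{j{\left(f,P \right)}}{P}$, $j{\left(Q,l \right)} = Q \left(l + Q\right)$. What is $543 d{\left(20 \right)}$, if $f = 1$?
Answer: $\frac{11403}{20} \approx 570.15$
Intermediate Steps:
$j{\left(Q,l \right)} = Q \left(Q + l\right)$
$d{\left(P \right)} = \frac{1 + P}{P}$ ($d{\left(P \right)} = \frac{1 \left(1 + P\right)}{P} = \frac{1 + P}{P}$)
$543 d{\left(20 \right)} = 543 \frac{1 + 20}{20} = 543 \cdot \frac{1}{20} \cdot 21 = 543 \cdot \frac{21}{20} = \frac{11403}{20}$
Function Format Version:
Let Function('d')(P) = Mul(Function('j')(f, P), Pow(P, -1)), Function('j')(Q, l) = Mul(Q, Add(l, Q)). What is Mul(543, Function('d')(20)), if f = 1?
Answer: Rational(11403, 20) ≈ 570.15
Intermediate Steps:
Function('j')(Q, l) = Mul(Q, Add(Q, l))
Function('d')(P) = Mul(Pow(P, -1), Add(1, P)) (Function('d')(P) = Mul(Mul(1, Add(1, P)), Pow(P, -1)) = Mul(Add(1, P), Pow(P, -1)) = Mul(Pow(P, -1), Add(1, P)))
Mul(543, Function('d')(20)) = Mul(543, Mul(Pow(20, -1), Add(1, 20))) = Mul(543, Mul(Rational(1, 20), 21)) = Mul(543, Rational(21, 20)) = Rational(11403, 20)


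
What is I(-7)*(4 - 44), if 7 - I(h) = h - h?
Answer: -280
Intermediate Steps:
I(h) = 7 (I(h) = 7 - (h - h) = 7 - 1*0 = 7 + 0 = 7)
I(-7)*(4 - 44) = 7*(4 - 44) = 7*(-40) = -280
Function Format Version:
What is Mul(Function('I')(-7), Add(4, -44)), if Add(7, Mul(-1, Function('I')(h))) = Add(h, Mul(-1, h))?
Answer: -280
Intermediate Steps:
Function('I')(h) = 7 (Function('I')(h) = Add(7, Mul(-1, Add(h, Mul(-1, h)))) = Add(7, Mul(-1, 0)) = Add(7, 0) = 7)
Mul(Function('I')(-7), Add(4, -44)) = Mul(7, Add(4, -44)) = Mul(7, -40) = -280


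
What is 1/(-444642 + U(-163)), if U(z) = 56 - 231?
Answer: -1/444817 ≈ -2.2481e-6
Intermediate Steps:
U(z) = -175
1/(-444642 + U(-163)) = 1/(-444642 - 175) = 1/(-444817) = -1/444817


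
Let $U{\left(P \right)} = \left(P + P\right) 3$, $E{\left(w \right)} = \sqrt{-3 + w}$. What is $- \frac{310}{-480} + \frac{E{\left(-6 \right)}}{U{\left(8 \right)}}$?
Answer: $\frac{31}{48} + \frac{i}{16} \approx 0.64583 + 0.0625 i$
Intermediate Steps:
$U{\left(P \right)} = 6 P$ ($U{\left(P \right)} = 2 P 3 = 6 P$)
$- \frac{310}{-480} + \frac{E{\left(-6 \right)}}{U{\left(8 \right)}} = - \frac{310}{-480} + \frac{\sqrt{-3 - 6}}{6 \cdot 8} = \left(-310\right) \left(- \frac{1}{480}\right) + \frac{\sqrt{-9}}{48} = \frac{31}{48} + 3 i \frac{1}{48} = \frac{31}{48} + \frac{i}{16}$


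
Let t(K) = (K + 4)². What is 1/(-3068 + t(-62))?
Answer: 1/296 ≈ 0.0033784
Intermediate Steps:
t(K) = (4 + K)²
1/(-3068 + t(-62)) = 1/(-3068 + (4 - 62)²) = 1/(-3068 + (-58)²) = 1/(-3068 + 3364) = 1/296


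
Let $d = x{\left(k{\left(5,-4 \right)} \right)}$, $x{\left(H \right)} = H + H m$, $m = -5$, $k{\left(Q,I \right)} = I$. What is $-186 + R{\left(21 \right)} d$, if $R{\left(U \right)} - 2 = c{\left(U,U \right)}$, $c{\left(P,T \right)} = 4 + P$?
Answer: $246$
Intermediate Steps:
$x{\left(H \right)} = - 4 H$ ($x{\left(H \right)} = H + H \left(-5\right) = H - 5 H = - 4 H$)
$R{\left(U \right)} = 6 + U$ ($R{\left(U \right)} = 2 + \left(4 + U\right) = 6 + U$)
$d = 16$ ($d = \left(-4\right) \left(-4\right) = 16$)
$-186 + R{\left(21 \right)} d = -186 + \left(6 + 21\right) 16 = -186 + 27 \cdot 16 = -186 + 432 = 246$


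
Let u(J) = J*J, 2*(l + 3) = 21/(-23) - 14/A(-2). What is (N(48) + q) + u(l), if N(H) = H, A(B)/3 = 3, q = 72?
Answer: 23640529/171396 ≈ 137.93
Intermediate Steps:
A(B) = 9 (A(B) = 3*3 = 9)
l = -1753/414 (l = -3 + (21/(-23) - 14/9)/2 = -3 + (21*(-1/23) - 14*⅑)/2 = -3 + (-21/23 - 14/9)/2 = -3 + (½)*(-511/207) = -3 - 511/414 = -1753/414 ≈ -4.2343)
u(J) = J²
(N(48) + q) + u(l) = (48 + 72) + (-1753/414)² = 120 + 3073009/171396 = 23640529/171396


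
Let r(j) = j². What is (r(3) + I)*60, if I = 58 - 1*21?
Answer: 2760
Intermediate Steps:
I = 37 (I = 58 - 21 = 37)
(r(3) + I)*60 = (3² + 37)*60 = (9 + 37)*60 = 46*60 = 2760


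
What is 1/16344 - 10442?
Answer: -170664047/16344 ≈ -10442.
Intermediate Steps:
1/16344 - 10442 = -170664047/16344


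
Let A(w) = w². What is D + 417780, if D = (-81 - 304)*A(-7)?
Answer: 398915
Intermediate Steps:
D = -18865 (D = (-81 - 304)*(-7)² = -385*49 = -18865)
D + 417780 = -18865 + 417780 = 398915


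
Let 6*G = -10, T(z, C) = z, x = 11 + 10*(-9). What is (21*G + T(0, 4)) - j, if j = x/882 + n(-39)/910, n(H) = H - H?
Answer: -30791/882 ≈ -34.910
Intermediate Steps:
x = -79 (x = 11 - 90 = -79)
G = -5/3 (G = (⅙)*(-10) = -5/3 ≈ -1.6667)
n(H) = 0
j = -79/882 (j = -79/882 + 0/910 = -79*1/882 + 0*(1/910) = -79/882 + 0 = -79/882 ≈ -0.089569)
(21*G + T(0, 4)) - j = (21*(-5/3) + 0) - 1*(-79/882) = (-35 + 0) + 79/882 = -35 + 79/882 = -30791/882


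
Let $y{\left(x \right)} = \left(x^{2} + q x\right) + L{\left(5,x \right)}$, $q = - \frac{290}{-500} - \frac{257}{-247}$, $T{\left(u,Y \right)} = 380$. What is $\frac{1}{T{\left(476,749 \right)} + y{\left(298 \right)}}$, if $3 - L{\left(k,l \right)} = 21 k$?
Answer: $\frac{6175}{553063287} \approx 1.1165 \cdot 10^{-5}$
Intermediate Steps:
$L{\left(k,l \right)} = 3 - 21 k$
$q = \frac{20013}{12350}$ ($q = \left(-290\right) \left(- \frac{1}{500}\right) - - \frac{257}{247} = \frac{29}{50} + \frac{257}{247} = \frac{20013}{12350} \approx 1.6205$)
$y{\left(x \right)} = -102 + x^{2} + \frac{20013 x}{12350}$ ($y{\left(x \right)} = \left(x^{2} + \frac{20013 x}{12350}\right) + \left(3 - 105\right) = \left(x^{2} + \frac{20013 x}{12350}\right) - 102 = -102 + x^{2} + \frac{20013 x}{12350}$)
$\frac{1}{T{\left(476,749 \right)} + y{\left(298 \right)}} = \frac{1}{380 + \left(-102 + 298^{2} + \frac{20013}{12350} \cdot 298\right)} = \frac{1}{380 + \left(-102 + 88804 + \frac{2981937}{6175}\right)} = \frac{1}{380 + \frac{550716787}{6175}} = \frac{1}{\frac{553063287}{6175}} = \frac{6175}{553063287}$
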